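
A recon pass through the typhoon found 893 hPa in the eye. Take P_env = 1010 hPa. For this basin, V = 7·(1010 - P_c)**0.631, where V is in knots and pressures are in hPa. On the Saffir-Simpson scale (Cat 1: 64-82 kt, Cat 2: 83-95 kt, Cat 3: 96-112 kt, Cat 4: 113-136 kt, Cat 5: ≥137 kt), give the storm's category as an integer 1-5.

5

ΔP = 1010 − 893 = 117 hPa.
V ≈ 7 × 117^0.631 = 7 × 20.18 ≈ 141 kt.
141 kt falls in the Category 5 band.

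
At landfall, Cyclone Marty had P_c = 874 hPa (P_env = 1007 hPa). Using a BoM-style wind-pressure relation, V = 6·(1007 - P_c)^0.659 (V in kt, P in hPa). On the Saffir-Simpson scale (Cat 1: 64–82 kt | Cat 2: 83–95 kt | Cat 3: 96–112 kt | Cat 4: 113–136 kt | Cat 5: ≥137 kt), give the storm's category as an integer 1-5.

ΔP = 1007 − 874 = 133 hPa.
V ≈ 6 × 133^0.659 = 6 × 25.10 ≈ 151 kt.
151 kt falls in the Category 5 band.

5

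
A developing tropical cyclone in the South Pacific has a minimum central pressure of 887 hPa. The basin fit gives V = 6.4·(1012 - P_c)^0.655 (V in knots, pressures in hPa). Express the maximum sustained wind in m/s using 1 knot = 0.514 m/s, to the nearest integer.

ΔP = 1012 − 887 = 125 hPa.
V ≈ 6.4 × 125^0.655 = 6.4 × 23.631 ≈ 151.236 kt.
151.236 × 0.514 ≈ 77.74 m/s → 78 m/s.

78 m/s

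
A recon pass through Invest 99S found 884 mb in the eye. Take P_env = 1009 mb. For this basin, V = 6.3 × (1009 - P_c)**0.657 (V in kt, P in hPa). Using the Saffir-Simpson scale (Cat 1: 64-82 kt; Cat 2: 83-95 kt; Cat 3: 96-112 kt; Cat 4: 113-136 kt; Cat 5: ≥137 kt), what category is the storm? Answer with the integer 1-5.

5

ΔP = 1009 − 884 = 125 mb.
V ≈ 6.3 × 125^0.657 = 6.3 × 23.86 ≈ 150 kt.
150 kt falls in the Category 5 band.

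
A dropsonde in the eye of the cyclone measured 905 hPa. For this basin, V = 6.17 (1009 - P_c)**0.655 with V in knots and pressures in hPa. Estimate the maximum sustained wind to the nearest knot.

129 kt

ΔP = 1009 − 905 = 104 hPa.
104^0.655 ≈ 20.949.
V ≈ 6.17 × 20.949 ≈ 129.3 kt.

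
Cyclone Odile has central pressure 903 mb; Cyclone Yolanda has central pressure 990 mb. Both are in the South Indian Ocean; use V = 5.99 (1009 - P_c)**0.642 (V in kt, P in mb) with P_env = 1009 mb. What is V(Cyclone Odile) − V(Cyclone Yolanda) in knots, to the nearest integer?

80 kt

Cyclone Odile: ΔP = 106; V ≈ 5.99 × 106^0.642 ≈ 119.58 kt.
Cyclone Yolanda: ΔP = 19; V ≈ 5.99 × 19^0.642 ≈ 39.66 kt.
Difference ≈ 119.58 − 39.66 = 79.92 → 80 kt.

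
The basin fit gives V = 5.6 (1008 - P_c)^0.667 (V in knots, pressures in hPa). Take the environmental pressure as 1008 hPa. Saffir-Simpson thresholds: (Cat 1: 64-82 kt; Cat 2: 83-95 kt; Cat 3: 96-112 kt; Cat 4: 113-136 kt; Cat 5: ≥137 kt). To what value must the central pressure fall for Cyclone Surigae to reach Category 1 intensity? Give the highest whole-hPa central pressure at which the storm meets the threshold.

Category 1 begins at V = 64 kt.
Required ΔP = (64/5.6)^(1/0.667) = 11.429^1.499 ≈ 38.57 hPa.
P_c ≤ 1008 − 38.57 = 969.43, so the highest integer P_c is 969 hPa.

969 hPa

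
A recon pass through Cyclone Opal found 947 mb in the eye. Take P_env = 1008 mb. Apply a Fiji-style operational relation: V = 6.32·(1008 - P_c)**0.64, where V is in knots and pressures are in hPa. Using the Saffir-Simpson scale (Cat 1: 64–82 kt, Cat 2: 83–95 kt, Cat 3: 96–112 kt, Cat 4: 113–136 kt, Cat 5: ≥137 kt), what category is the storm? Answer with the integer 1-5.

2

ΔP = 1008 − 947 = 61 mb.
V ≈ 6.32 × 61^0.64 = 6.32 × 13.89 ≈ 88 kt.
88 kt falls in the Category 2 band.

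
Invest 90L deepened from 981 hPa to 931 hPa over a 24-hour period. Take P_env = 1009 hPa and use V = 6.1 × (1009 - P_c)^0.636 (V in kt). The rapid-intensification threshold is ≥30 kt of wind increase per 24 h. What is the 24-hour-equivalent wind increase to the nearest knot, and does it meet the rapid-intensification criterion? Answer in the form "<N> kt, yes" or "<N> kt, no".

47 kt, yes

V₁: ΔP = 28, V ≈ 6.1 × 28^0.636 ≈ 50.78 kt.
V₂: ΔP = 78, V ≈ 6.1 × 78^0.636 ≈ 97.43 kt.
ΔV over 24 h = 46.65 kt → 24 h equivalent = 46.65 × 24/24 ≈ 46.65 kt.
47 kt ≥ 30 kt ⇒ rapid intensification.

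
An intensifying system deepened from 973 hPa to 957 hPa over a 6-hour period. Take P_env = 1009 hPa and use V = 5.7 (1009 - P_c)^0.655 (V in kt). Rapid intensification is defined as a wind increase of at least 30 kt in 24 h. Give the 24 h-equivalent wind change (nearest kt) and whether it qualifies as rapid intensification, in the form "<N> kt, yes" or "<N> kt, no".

65 kt, yes

V₁: ΔP = 36, V ≈ 5.7 × 36^0.655 ≈ 59.60 kt.
V₂: ΔP = 52, V ≈ 5.7 × 52^0.655 ≈ 75.83 kt.
ΔV over 6 h = 16.23 kt → 24 h equivalent = 16.23 × 24/6 ≈ 64.92 kt.
65 kt ≥ 30 kt ⇒ rapid intensification.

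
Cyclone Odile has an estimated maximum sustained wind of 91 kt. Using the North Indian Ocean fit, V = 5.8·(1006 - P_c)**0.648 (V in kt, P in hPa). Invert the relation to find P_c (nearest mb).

ΔP = (V / 5.8)^(1/0.648) = (91/5.8)^1.543.
91/5.8 = 15.690; 15.690^1.543 ≈ 70.00 mb.
P_c = 1006 − 70.00 = 936.00 ≈ 936 mb.

936 mb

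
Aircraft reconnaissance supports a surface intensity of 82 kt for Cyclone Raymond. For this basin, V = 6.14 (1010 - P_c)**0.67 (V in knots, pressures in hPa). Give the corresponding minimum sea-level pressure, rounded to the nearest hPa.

962 hPa

ΔP = (V / 6.14)^(1/0.67) = (82/6.14)^1.493.
82/6.14 = 13.355; 13.355^1.493 ≈ 47.87 hPa.
P_c = 1010 − 47.87 = 962.13 ≈ 962 hPa.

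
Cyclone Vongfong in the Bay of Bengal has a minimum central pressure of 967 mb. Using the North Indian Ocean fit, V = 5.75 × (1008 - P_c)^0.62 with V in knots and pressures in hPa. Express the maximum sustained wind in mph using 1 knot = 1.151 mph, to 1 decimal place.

66.2 mph

ΔP = 1008 − 967 = 41 mb.
V ≈ 5.75 × 41^0.62 = 5.75 × 9.998 ≈ 57.490 kt.
57.490 × 1.151 ≈ 66.17 mph → 66.2 mph.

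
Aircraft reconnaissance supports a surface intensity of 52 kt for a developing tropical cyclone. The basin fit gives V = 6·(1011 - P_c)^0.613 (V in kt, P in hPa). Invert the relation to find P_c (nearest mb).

977 mb

ΔP = (V / 6)^(1/0.613) = (52/6)^1.631.
52/6 = 8.667; 8.667^1.631 ≈ 33.88 mb.
P_c = 1011 − 33.88 = 977.12 ≈ 977 mb.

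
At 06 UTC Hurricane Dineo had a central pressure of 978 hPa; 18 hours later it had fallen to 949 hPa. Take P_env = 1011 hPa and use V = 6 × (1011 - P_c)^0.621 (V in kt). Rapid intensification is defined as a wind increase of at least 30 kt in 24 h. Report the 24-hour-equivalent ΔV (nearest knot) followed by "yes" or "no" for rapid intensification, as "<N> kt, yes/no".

V₁: ΔP = 33, V ≈ 6 × 33^0.621 ≈ 52.62 kt.
V₂: ΔP = 62, V ≈ 6 × 62^0.621 ≈ 77.84 kt.
ΔV over 18 h = 25.22 kt → 24 h equivalent = 25.22 × 24/18 ≈ 33.63 kt.
34 kt ≥ 30 kt ⇒ rapid intensification.

34 kt, yes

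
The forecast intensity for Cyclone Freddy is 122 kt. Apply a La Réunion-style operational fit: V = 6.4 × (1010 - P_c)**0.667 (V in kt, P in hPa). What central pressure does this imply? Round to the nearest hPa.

ΔP = (V / 6.4)^(1/0.667) = (122/6.4)^1.499.
122/6.4 = 19.062; 19.062^1.499 ≈ 83.04 hPa.
P_c = 1010 − 83.04 = 926.96 ≈ 927 hPa.

927 hPa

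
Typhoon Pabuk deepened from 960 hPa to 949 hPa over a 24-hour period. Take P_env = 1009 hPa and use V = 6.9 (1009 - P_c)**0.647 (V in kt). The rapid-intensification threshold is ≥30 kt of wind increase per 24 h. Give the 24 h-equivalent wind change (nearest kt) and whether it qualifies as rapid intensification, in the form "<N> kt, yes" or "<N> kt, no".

V₁: ΔP = 49, V ≈ 6.9 × 49^0.647 ≈ 85.59 kt.
V₂: ΔP = 60, V ≈ 6.9 × 60^0.647 ≈ 97.57 kt.
ΔV over 24 h = 11.98 kt → 24 h equivalent = 11.98 × 24/24 ≈ 11.98 kt.
12 kt < 30 kt ⇒ not rapid intensification.

12 kt, no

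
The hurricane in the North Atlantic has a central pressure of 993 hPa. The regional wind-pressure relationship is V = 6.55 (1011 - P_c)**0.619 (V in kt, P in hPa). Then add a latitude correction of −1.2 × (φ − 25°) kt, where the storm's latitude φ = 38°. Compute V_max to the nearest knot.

ΔP = 1011 − 993 = 18 hPa.
18^0.619 ≈ 5.984.
V ≈ 6.55 × 5.984 ≈ 39.2 kt.
Latitude correction: −1.2 × (38 − 25) = -15.6 kt.
Corrected V ≈ 23.6 kt → 24 kt.

24 kt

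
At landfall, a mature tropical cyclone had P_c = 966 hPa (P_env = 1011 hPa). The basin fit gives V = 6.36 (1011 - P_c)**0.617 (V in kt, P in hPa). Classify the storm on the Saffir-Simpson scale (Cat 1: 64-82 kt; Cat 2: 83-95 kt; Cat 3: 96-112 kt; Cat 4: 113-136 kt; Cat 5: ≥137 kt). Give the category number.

ΔP = 1011 − 966 = 45 hPa.
V ≈ 6.36 × 45^0.617 = 6.36 × 10.47 ≈ 67 kt.
67 kt falls in the Category 1 band.

1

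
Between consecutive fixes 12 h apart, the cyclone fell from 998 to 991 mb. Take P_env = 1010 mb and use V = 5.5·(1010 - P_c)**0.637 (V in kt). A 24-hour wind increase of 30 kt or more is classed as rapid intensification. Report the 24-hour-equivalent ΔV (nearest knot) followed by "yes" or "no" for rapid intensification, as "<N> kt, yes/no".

V₁: ΔP = 12, V ≈ 5.5 × 12^0.637 ≈ 26.78 kt.
V₂: ΔP = 19, V ≈ 5.5 × 19^0.637 ≈ 35.89 kt.
ΔV over 12 h = 9.11 kt → 24 h equivalent = 9.11 × 24/12 ≈ 18.22 kt.
18 kt < 30 kt ⇒ not rapid intensification.

18 kt, no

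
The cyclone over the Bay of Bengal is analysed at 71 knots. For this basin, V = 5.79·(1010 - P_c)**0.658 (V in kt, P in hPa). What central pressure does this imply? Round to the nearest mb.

ΔP = (V / 5.79)^(1/0.658) = (71/5.79)^1.520.
71/5.79 = 12.263; 12.263^1.520 ≈ 45.12 mb.
P_c = 1010 − 45.12 = 964.88 ≈ 965 mb.

965 mb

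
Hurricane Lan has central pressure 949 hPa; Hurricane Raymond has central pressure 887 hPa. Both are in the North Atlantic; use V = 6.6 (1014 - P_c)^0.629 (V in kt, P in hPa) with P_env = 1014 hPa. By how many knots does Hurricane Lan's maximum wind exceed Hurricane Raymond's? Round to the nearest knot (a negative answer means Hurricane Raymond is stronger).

Hurricane Lan: ΔP = 65; V ≈ 6.6 × 65^0.629 ≈ 91.17 kt.
Hurricane Raymond: ΔP = 127; V ≈ 6.6 × 127^0.629 ≈ 138.94 kt.
Difference ≈ 91.17 − 138.94 = -47.77 → -48 kt.

-48 kt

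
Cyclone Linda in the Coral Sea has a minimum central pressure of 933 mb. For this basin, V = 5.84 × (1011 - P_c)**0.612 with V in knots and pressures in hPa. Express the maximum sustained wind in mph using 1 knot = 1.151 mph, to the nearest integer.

97 mph

ΔP = 1011 − 933 = 78 mb.
V ≈ 5.84 × 78^0.612 = 5.84 × 14.387 ≈ 84.018 kt.
84.018 × 1.151 ≈ 96.71 mph → 97 mph.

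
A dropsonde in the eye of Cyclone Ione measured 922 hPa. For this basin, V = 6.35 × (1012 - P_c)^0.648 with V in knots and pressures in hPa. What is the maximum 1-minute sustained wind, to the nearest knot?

117 kt

ΔP = 1012 − 922 = 90 hPa.
90^0.648 ≈ 18.465.
V ≈ 6.35 × 18.465 ≈ 117.3 kt.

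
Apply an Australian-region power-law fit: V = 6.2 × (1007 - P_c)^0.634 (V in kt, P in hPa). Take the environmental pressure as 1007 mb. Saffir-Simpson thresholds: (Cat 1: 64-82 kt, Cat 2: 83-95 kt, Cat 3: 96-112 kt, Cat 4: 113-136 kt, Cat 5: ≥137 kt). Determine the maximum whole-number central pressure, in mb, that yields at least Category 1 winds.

Category 1 begins at V = 64 kt.
Required ΔP = (64/6.2)^(1/0.634) = 10.323^1.577 ≈ 39.72 mb.
P_c ≤ 1007 − 39.72 = 967.28, so the highest integer P_c is 967 mb.

967 mb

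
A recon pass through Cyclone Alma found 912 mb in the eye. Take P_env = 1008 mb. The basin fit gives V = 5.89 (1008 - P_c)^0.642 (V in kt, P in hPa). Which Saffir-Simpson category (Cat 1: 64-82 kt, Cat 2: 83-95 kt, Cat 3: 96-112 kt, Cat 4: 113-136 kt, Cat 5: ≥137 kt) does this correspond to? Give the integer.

3

ΔP = 1008 − 912 = 96 mb.
V ≈ 5.89 × 96^0.642 = 5.89 × 18.73 ≈ 110 kt.
110 kt falls in the Category 3 band.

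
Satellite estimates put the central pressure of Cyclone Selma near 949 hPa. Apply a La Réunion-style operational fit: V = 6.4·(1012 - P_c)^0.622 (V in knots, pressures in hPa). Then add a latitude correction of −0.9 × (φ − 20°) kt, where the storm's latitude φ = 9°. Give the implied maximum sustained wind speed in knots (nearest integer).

ΔP = 1012 − 949 = 63 hPa.
63^0.622 ≈ 13.158.
V ≈ 6.4 × 13.158 ≈ 84.2 kt.
Latitude correction: −0.9 × (9 − 20) = 9.9 kt.
Corrected V ≈ 94.1 kt → 94 kt.

94 kt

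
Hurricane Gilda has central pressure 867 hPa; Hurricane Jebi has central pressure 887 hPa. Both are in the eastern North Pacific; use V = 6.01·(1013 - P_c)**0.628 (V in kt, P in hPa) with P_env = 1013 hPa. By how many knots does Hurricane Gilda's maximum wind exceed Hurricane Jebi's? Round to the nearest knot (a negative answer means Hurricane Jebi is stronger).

12 kt

Hurricane Gilda: ΔP = 146; V ≈ 6.01 × 146^0.628 ≈ 137.43 kt.
Hurricane Jebi: ΔP = 126; V ≈ 6.01 × 126^0.628 ≈ 125.29 kt.
Difference ≈ 137.43 − 125.29 = 12.14 → 12 kt.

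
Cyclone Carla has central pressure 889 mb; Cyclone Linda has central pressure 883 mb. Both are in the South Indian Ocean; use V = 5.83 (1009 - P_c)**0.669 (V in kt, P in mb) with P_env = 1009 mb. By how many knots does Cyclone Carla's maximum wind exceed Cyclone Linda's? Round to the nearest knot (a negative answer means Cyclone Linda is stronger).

-5 kt

Cyclone Carla: ΔP = 120; V ≈ 5.83 × 120^0.669 ≈ 143.43 kt.
Cyclone Linda: ΔP = 126; V ≈ 5.83 × 126^0.669 ≈ 148.19 kt.
Difference ≈ 143.43 − 148.19 = -4.76 → -5 kt.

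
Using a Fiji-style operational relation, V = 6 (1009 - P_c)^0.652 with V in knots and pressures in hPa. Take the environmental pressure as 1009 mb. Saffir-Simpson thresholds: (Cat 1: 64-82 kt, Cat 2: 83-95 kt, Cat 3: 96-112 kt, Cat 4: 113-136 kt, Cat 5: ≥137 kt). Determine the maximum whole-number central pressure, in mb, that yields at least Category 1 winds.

971 mb

Category 1 begins at V = 64 kt.
Required ΔP = (64/6)^(1/0.652) = 10.667^1.534 ≈ 37.73 mb.
P_c ≤ 1009 − 37.73 = 971.27, so the highest integer P_c is 971 mb.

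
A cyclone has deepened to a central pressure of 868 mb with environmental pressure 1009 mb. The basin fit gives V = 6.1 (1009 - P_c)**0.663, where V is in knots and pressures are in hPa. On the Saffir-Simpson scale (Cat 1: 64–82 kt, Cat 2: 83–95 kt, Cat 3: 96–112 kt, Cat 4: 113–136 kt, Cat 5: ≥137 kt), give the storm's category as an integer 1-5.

5

ΔP = 1009 − 868 = 141 mb.
V ≈ 6.1 × 141^0.663 = 6.1 × 26.60 ≈ 162 kt.
162 kt falls in the Category 5 band.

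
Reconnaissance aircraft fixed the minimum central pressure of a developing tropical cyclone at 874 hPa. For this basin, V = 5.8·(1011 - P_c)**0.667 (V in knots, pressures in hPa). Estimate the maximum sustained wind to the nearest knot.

ΔP = 1011 − 874 = 137 hPa.
137^0.667 ≈ 26.619.
V ≈ 5.8 × 26.619 ≈ 154.4 kt.

154 kt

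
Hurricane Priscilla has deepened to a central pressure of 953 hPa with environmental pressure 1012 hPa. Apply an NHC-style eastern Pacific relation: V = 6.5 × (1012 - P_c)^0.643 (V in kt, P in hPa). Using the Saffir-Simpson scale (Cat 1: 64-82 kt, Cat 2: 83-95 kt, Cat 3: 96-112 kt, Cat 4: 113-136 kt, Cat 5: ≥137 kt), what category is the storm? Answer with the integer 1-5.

2

ΔP = 1012 − 953 = 59 hPa.
V ≈ 6.5 × 59^0.643 = 6.5 × 13.76 ≈ 89 kt.
89 kt falls in the Category 2 band.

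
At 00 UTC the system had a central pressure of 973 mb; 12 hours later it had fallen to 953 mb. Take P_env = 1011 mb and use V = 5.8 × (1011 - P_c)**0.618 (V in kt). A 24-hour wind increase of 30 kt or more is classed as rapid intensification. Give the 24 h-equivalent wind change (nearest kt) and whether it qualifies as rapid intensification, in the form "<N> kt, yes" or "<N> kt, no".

33 kt, yes

V₁: ΔP = 38, V ≈ 5.8 × 38^0.618 ≈ 54.92 kt.
V₂: ΔP = 58, V ≈ 5.8 × 58^0.618 ≈ 71.32 kt.
ΔV over 12 h = 16.40 kt → 24 h equivalent = 16.40 × 24/12 ≈ 32.80 kt.
33 kt ≥ 30 kt ⇒ rapid intensification.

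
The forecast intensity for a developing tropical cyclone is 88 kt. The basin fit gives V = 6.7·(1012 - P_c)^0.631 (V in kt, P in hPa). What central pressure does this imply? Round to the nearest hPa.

ΔP = (V / 6.7)^(1/0.631) = (88/6.7)^1.585.
88/6.7 = 13.134; 13.134^1.585 ≈ 59.22 hPa.
P_c = 1012 − 59.22 = 952.78 ≈ 953 hPa.

953 hPa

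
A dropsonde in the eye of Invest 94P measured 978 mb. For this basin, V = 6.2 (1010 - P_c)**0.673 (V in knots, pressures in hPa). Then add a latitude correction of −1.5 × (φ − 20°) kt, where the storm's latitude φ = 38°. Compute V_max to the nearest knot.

ΔP = 1010 − 978 = 32 mb.
32^0.673 ≈ 10.303.
V ≈ 6.2 × 10.303 ≈ 63.9 kt.
Latitude correction: −1.5 × (38 − 20) = -27 kt.
Corrected V ≈ 36.9 kt → 37 kt.

37 kt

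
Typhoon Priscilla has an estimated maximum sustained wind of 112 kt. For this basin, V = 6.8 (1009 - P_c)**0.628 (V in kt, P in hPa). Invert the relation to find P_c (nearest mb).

922 mb

ΔP = (V / 6.8)^(1/0.628) = (112/6.8)^1.592.
112/6.8 = 16.471; 16.471^1.592 ≈ 86.58 mb.
P_c = 1009 − 86.58 = 922.42 ≈ 922 mb.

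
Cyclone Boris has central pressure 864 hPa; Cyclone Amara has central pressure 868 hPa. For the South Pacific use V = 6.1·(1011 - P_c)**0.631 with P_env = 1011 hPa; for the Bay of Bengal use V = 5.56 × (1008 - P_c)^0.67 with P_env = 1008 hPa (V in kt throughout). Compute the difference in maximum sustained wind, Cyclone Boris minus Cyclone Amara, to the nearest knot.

-10 kt

Cyclone Boris: ΔP = 147; V ≈ 6.1 × 147^0.631 ≈ 142.20 kt.
Cyclone Amara: ΔP = 140; V ≈ 5.56 × 140^0.67 ≈ 152.40 kt.
Difference ≈ 142.20 − 152.40 = -10.20 → -10 kt.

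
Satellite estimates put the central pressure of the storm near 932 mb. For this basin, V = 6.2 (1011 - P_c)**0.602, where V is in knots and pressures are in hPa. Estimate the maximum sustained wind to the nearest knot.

ΔP = 1011 − 932 = 79 mb.
79^0.602 ≈ 13.879.
V ≈ 6.2 × 13.879 ≈ 86.1 kt.

86 kt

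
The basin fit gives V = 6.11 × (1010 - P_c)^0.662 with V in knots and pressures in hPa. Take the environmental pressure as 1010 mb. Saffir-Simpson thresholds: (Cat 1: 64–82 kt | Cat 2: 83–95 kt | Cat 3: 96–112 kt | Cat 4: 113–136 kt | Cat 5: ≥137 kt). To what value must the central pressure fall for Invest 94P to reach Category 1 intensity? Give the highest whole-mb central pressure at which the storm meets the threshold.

975 mb

Category 1 begins at V = 64 kt.
Required ΔP = (64/6.11)^(1/0.662) = 10.475^1.511 ≈ 34.75 mb.
P_c ≤ 1010 − 34.75 = 975.25, so the highest integer P_c is 975 mb.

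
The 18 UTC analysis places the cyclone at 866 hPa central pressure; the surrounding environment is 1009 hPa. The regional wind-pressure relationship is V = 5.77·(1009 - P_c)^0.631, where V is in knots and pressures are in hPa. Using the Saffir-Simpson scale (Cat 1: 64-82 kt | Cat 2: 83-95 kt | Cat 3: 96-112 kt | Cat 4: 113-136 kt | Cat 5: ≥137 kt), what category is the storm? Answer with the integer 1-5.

ΔP = 1009 − 866 = 143 hPa.
V ≈ 5.77 × 143^0.631 = 5.77 × 22.91 ≈ 132 kt.
132 kt falls in the Category 4 band.

4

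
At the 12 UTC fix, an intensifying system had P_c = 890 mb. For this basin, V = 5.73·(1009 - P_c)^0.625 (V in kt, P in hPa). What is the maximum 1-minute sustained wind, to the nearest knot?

114 kt

ΔP = 1009 − 890 = 119 mb.
119^0.625 ≈ 19.825.
V ≈ 5.73 × 19.825 ≈ 113.6 kt.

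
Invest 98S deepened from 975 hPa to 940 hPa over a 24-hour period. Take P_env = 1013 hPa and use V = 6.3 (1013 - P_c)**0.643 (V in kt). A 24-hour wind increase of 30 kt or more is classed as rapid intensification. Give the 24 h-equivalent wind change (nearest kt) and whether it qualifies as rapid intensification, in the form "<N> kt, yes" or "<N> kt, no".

34 kt, yes

V₁: ΔP = 38, V ≈ 6.3 × 38^0.643 ≈ 65.33 kt.
V₂: ΔP = 73, V ≈ 6.3 × 73^0.643 ≈ 99.42 kt.
ΔV over 24 h = 34.09 kt → 24 h equivalent = 34.09 × 24/24 ≈ 34.09 kt.
34 kt ≥ 30 kt ⇒ rapid intensification.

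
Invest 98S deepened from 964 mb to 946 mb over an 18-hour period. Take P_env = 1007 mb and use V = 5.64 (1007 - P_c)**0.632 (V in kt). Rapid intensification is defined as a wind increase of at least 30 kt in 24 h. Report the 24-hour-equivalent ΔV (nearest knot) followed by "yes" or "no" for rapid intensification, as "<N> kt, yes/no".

20 kt, no

V₁: ΔP = 43, V ≈ 5.64 × 43^0.632 ≈ 60.76 kt.
V₂: ΔP = 61, V ≈ 5.64 × 61^0.632 ≈ 75.79 kt.
ΔV over 18 h = 15.03 kt → 24 h equivalent = 15.03 × 24/18 ≈ 20.04 kt.
20 kt < 30 kt ⇒ not rapid intensification.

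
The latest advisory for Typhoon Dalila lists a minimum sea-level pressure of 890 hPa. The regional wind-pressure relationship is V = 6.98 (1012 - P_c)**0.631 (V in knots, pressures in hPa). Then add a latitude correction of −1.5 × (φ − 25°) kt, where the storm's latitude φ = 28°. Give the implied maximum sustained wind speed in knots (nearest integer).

140 kt

ΔP = 1012 − 890 = 122 hPa.
122^0.631 ≈ 20.725.
V ≈ 6.98 × 20.725 ≈ 144.7 kt.
Latitude correction: −1.5 × (28 − 25) = -4.5 kt.
Corrected V ≈ 140.2 kt → 140 kt.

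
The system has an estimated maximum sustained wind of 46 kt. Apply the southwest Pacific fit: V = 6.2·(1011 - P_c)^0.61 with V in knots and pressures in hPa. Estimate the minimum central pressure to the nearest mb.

984 mb

ΔP = (V / 6.2)^(1/0.61) = (46/6.2)^1.639.
46/6.2 = 7.419; 7.419^1.639 ≈ 26.72 mb.
P_c = 1011 − 26.72 = 984.28 ≈ 984 mb.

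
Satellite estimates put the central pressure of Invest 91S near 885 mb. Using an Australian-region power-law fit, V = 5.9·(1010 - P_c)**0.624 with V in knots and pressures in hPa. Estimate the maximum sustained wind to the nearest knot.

ΔP = 1010 − 885 = 125 mb.
125^0.624 ≈ 20.346.
V ≈ 5.9 × 20.346 ≈ 120.0 kt.

120 kt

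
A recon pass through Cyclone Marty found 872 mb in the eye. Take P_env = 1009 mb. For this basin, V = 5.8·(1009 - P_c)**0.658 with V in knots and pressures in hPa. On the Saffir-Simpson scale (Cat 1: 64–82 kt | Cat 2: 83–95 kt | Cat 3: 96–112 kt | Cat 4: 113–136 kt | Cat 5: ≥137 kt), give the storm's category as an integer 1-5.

ΔP = 1009 − 872 = 137 mb.
V ≈ 5.8 × 137^0.658 = 5.8 × 25.47 ≈ 148 kt.
148 kt falls in the Category 5 band.

5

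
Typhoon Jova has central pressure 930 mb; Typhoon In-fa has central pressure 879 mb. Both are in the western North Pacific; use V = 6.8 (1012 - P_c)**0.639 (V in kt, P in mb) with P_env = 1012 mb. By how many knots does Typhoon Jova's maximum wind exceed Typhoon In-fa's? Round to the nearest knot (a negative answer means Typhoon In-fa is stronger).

-41 kt

Typhoon Jova: ΔP = 82; V ≈ 6.8 × 82^0.639 ≈ 113.62 kt.
Typhoon In-fa: ΔP = 133; V ≈ 6.8 × 133^0.639 ≈ 154.76 kt.
Difference ≈ 113.62 − 154.76 = -41.14 → -41 kt.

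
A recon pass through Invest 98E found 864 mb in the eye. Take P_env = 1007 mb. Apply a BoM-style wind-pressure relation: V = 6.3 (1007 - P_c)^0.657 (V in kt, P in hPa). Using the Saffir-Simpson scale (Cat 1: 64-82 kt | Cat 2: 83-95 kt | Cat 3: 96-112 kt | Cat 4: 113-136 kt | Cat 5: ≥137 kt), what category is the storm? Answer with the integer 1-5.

ΔP = 1007 − 864 = 143 mb.
V ≈ 6.3 × 143^0.657 = 6.3 × 26.06 ≈ 164 kt.
164 kt falls in the Category 5 band.

5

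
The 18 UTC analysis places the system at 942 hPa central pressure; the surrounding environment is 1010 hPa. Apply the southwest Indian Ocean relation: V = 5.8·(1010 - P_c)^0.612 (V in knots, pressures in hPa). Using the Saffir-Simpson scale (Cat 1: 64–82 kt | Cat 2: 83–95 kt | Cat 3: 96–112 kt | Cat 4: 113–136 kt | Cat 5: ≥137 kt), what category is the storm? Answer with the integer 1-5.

1

ΔP = 1010 − 942 = 68 hPa.
V ≈ 5.8 × 68^0.612 = 5.8 × 13.23 ≈ 77 kt.
77 kt falls in the Category 1 band.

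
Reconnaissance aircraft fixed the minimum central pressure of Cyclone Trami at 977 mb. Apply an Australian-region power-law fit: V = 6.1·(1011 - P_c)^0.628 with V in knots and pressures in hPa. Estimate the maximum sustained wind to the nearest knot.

56 kt

ΔP = 1011 − 977 = 34 mb.
34^0.628 ≈ 9.157.
V ≈ 6.1 × 9.157 ≈ 55.9 kt.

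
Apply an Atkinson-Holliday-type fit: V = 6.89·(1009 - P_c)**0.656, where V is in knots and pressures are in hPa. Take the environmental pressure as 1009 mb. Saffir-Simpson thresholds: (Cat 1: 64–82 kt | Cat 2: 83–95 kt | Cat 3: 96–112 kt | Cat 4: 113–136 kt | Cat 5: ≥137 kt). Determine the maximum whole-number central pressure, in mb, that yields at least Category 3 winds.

Category 3 begins at V = 96 kt.
Required ΔP = (96/6.89)^(1/0.656) = 13.933^1.524 ≈ 55.46 mb.
P_c ≤ 1009 − 55.46 = 953.54, so the highest integer P_c is 953 mb.

953 mb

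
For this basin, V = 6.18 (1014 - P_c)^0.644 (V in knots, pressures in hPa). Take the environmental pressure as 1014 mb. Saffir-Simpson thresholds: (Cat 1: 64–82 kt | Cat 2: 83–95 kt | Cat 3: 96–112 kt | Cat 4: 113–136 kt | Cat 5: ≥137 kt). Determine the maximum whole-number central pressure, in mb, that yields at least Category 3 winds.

943 mb

Category 3 begins at V = 96 kt.
Required ΔP = (96/6.18)^(1/0.644) = 15.534^1.553 ≈ 70.76 mb.
P_c ≤ 1014 − 70.76 = 943.24, so the highest integer P_c is 943 mb.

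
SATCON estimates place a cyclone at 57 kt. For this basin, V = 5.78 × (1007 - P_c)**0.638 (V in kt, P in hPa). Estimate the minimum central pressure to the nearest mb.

971 mb

ΔP = (V / 5.78)^(1/0.638) = (57/5.78)^1.567.
57/5.78 = 9.862; 9.862^1.567 ≈ 36.13 mb.
P_c = 1007 − 36.13 = 970.87 ≈ 971 mb.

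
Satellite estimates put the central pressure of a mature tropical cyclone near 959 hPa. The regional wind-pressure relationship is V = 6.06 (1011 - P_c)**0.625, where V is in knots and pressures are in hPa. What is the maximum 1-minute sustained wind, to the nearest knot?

ΔP = 1011 − 959 = 52 hPa.
52^0.625 ≈ 11.817.
V ≈ 6.06 × 11.817 ≈ 71.6 kt.

72 kt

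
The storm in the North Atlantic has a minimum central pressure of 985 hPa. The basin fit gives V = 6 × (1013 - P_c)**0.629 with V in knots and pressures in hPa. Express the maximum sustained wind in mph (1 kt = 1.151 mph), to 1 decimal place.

56.2 mph

ΔP = 1013 − 985 = 28 hPa.
V ≈ 6 × 28^0.629 = 6 × 8.133 ≈ 48.799 kt.
48.799 × 1.151 ≈ 56.17 mph → 56.2 mph.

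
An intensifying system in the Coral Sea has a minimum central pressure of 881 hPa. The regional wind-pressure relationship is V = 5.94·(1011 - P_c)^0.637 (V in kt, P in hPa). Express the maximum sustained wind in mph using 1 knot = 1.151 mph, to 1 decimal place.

ΔP = 1011 − 881 = 130 hPa.
V ≈ 5.94 × 130^0.637 = 5.94 × 22.212 ≈ 131.938 kt.
131.938 × 1.151 ≈ 151.86 mph → 151.9 mph.

151.9 mph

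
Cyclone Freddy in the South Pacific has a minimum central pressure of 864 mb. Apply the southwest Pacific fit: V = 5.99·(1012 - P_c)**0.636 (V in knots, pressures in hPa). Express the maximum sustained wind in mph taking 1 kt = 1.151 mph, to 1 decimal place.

165.5 mph

ΔP = 1012 − 864 = 148 mb.
V ≈ 5.99 × 148^0.636 = 5.99 × 24.004 ≈ 143.785 kt.
143.785 × 1.151 ≈ 165.50 mph → 165.5 mph.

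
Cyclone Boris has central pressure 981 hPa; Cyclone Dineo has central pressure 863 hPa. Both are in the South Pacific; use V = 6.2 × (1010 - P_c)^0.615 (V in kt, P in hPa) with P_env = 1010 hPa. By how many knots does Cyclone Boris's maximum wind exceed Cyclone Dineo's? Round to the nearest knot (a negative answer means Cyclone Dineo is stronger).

Cyclone Boris: ΔP = 29; V ≈ 6.2 × 29^0.615 ≈ 49.18 kt.
Cyclone Dineo: ΔP = 147; V ≈ 6.2 × 147^0.615 ≈ 133.44 kt.
Difference ≈ 49.18 − 133.44 = -84.26 → -84 kt.

-84 kt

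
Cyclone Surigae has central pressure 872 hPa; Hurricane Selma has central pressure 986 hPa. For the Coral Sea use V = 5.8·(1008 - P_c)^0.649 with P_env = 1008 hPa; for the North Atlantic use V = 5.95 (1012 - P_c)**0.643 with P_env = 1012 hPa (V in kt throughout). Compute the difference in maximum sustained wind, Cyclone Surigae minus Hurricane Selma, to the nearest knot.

92 kt

Cyclone Surigae: ΔP = 136; V ≈ 5.8 × 136^0.649 ≈ 140.64 kt.
Hurricane Selma: ΔP = 26; V ≈ 5.95 × 26^0.643 ≈ 48.34 kt.
Difference ≈ 140.64 − 48.34 = 92.30 → 92 kt.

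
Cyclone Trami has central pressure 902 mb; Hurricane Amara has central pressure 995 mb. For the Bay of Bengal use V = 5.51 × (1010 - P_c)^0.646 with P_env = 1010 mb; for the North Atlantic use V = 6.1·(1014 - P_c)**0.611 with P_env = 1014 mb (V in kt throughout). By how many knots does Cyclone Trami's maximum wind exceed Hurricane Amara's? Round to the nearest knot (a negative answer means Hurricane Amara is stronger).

Cyclone Trami: ΔP = 108; V ≈ 5.51 × 108^0.646 ≈ 113.43 kt.
Hurricane Amara: ΔP = 19; V ≈ 6.1 × 19^0.611 ≈ 36.87 kt.
Difference ≈ 113.43 − 36.87 = 76.56 → 77 kt.

77 kt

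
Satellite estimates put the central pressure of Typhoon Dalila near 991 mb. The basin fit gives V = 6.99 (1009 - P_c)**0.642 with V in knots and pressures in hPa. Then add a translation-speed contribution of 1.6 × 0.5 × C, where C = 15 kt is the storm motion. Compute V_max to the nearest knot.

ΔP = 1009 − 991 = 18 mb.
18^0.642 ≈ 6.396.
V ≈ 6.99 × 6.396 ≈ 44.7 kt.
Translation term: 1.6 × 0.5 × 15 = 12 kt.
Corrected V ≈ 56.7 kt → 57 kt.

57 kt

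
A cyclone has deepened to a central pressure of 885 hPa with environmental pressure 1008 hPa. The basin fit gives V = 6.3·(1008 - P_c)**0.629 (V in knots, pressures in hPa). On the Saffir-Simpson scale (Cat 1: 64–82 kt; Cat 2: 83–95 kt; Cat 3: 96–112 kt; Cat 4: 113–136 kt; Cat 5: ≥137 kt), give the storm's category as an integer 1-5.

ΔP = 1008 − 885 = 123 hPa.
V ≈ 6.3 × 123^0.629 = 6.3 × 20.63 ≈ 130 kt.
130 kt falls in the Category 4 band.

4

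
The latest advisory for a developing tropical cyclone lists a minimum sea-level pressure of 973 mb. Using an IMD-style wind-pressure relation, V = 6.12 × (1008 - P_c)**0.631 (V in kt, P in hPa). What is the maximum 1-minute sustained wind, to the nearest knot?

ΔP = 1008 − 973 = 35 mb.
35^0.631 ≈ 9.426.
V ≈ 6.12 × 9.426 ≈ 57.7 kt.

58 kt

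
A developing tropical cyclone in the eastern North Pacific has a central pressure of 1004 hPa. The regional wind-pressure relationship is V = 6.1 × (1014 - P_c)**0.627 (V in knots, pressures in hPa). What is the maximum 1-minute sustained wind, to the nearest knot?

26 kt

ΔP = 1014 − 1004 = 10 hPa.
10^0.627 ≈ 4.236.
V ≈ 6.1 × 4.236 ≈ 25.8 kt.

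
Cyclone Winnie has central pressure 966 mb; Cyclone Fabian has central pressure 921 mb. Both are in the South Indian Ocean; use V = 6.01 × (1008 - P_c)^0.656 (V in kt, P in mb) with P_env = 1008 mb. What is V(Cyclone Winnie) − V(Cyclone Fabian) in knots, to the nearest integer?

-43 kt

Cyclone Winnie: ΔP = 42; V ≈ 6.01 × 42^0.656 ≈ 69.78 kt.
Cyclone Fabian: ΔP = 87; V ≈ 6.01 × 87^0.656 ≈ 112.51 kt.
Difference ≈ 69.78 − 112.51 = -42.73 → -43 kt.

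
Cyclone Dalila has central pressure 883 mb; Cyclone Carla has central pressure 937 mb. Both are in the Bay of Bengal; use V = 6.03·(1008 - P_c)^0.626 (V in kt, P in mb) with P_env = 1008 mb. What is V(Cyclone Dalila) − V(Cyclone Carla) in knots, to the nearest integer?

37 kt

Cyclone Dalila: ΔP = 125; V ≈ 6.03 × 125^0.626 ≈ 123.87 kt.
Cyclone Carla: ΔP = 71; V ≈ 6.03 × 71^0.626 ≈ 86.94 kt.
Difference ≈ 123.87 − 86.94 = 36.93 → 37 kt.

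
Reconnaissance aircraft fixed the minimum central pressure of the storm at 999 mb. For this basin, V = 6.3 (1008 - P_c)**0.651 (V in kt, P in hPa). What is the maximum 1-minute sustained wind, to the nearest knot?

ΔP = 1008 − 999 = 9 mb.
9^0.651 ≈ 4.180.
V ≈ 6.3 × 4.180 ≈ 26.3 kt.

26 kt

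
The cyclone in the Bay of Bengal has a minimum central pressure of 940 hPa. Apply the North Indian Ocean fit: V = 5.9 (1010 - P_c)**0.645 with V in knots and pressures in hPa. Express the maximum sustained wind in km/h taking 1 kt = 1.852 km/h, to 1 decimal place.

ΔP = 1010 − 940 = 70 hPa.
V ≈ 5.9 × 70^0.645 = 5.9 × 15.491 ≈ 91.399 kt.
91.399 × 1.852 ≈ 169.27 km/h → 169.3 km/h.

169.3 km/h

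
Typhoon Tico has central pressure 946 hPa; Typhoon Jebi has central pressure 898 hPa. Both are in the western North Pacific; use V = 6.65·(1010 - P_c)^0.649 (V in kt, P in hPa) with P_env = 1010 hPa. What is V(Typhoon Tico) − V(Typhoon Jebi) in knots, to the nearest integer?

Typhoon Tico: ΔP = 64; V ≈ 6.65 × 64^0.649 ≈ 98.86 kt.
Typhoon Jebi: ΔP = 112; V ≈ 6.65 × 112^0.649 ≈ 142.16 kt.
Difference ≈ 98.86 − 142.16 = -43.30 → -43 kt.

-43 kt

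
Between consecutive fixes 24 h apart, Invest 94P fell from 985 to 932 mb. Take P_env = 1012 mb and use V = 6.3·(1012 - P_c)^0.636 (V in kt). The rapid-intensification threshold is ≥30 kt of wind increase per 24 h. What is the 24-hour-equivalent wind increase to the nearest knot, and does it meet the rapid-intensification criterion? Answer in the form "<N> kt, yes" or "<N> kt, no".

51 kt, yes

V₁: ΔP = 27, V ≈ 6.3 × 27^0.636 ≈ 51.25 kt.
V₂: ΔP = 80, V ≈ 6.3 × 80^0.636 ≈ 102.26 kt.
ΔV over 24 h = 51.01 kt → 24 h equivalent = 51.01 × 24/24 ≈ 51.01 kt.
51 kt ≥ 30 kt ⇒ rapid intensification.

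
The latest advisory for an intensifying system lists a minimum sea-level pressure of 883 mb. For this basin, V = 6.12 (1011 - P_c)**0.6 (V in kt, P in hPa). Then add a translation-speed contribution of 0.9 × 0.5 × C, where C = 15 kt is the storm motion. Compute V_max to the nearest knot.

ΔP = 1011 − 883 = 128 mb.
128^0.6 ≈ 18.379.
V ≈ 6.12 × 18.379 ≈ 112.5 kt.
Translation term: 0.9 × 0.5 × 15 = 6.75 kt.
Corrected V ≈ 119.25 kt → 119 kt.

119 kt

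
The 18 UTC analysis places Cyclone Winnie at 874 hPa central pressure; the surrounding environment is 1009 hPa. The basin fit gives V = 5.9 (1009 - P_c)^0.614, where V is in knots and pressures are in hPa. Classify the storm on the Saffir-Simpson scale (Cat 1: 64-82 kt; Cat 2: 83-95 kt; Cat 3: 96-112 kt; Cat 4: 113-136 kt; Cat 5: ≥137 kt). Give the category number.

4

ΔP = 1009 − 874 = 135 hPa.
V ≈ 5.9 × 135^0.614 = 5.9 × 20.32 ≈ 120 kt.
120 kt falls in the Category 4 band.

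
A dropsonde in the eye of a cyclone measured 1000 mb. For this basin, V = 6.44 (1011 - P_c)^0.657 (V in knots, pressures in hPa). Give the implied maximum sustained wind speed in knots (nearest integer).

ΔP = 1011 − 1000 = 11 mb.
11^0.657 ≈ 4.833.
V ≈ 6.44 × 4.833 ≈ 31.1 kt.

31 kt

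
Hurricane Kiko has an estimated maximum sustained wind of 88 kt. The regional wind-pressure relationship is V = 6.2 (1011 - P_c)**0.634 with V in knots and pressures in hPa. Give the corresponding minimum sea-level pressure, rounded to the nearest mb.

ΔP = (V / 6.2)^(1/0.634) = (88/6.2)^1.577.
88/6.2 = 14.194; 14.194^1.577 ≈ 65.64 mb.
P_c = 1011 − 65.64 = 945.36 ≈ 945 mb.

945 mb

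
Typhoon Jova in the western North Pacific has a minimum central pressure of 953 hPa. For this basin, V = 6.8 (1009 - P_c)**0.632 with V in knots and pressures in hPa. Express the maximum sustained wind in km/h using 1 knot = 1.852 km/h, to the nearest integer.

ΔP = 1009 − 953 = 56 hPa.
V ≈ 6.8 × 56^0.632 = 6.8 × 12.731 ≈ 86.569 kt.
86.569 × 1.852 ≈ 160.33 km/h → 160 km/h.

160 km/h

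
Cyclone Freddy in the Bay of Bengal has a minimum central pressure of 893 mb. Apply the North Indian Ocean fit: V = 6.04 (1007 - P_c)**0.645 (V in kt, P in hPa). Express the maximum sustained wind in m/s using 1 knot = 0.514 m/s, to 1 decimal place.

65.9 m/s

ΔP = 1007 − 893 = 114 mb.
V ≈ 6.04 × 114^0.645 = 6.04 × 21.218 ≈ 128.156 kt.
128.156 × 0.514 ≈ 65.87 m/s → 65.9 m/s.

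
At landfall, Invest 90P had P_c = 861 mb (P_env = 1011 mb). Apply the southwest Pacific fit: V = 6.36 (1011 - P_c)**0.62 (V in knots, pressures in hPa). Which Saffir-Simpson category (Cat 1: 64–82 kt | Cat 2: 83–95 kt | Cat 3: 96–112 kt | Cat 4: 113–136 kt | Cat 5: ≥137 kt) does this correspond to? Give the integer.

ΔP = 1011 − 861 = 150 mb.
V ≈ 6.36 × 150^0.62 = 6.36 × 22.34 ≈ 142 kt.
142 kt falls in the Category 5 band.

5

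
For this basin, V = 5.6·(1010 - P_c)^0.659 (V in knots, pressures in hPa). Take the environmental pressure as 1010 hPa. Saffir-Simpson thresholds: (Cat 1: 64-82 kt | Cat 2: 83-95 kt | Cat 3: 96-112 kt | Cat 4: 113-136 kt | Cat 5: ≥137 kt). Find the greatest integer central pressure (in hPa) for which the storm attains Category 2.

Category 2 begins at V = 83 kt.
Required ΔP = (83/5.6)^(1/0.659) = 14.821^1.517 ≈ 59.81 hPa.
P_c ≤ 1010 − 59.81 = 950.19, so the highest integer P_c is 950 hPa.

950 hPa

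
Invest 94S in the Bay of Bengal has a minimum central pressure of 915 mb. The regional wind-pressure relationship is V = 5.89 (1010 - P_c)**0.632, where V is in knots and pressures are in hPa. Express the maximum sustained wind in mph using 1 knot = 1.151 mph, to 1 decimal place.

ΔP = 1010 − 915 = 95 mb.
V ≈ 5.89 × 95^0.632 = 5.89 × 17.780 ≈ 104.722 kt.
104.722 × 1.151 ≈ 120.53 mph → 120.5 mph.

120.5 mph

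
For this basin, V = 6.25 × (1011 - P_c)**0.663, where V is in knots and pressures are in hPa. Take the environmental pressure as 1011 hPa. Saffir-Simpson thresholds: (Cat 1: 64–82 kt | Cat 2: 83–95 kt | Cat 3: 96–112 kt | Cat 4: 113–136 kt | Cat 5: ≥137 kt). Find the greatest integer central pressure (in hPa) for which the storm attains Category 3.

Category 3 begins at V = 96 kt.
Required ΔP = (96/6.25)^(1/0.663) = 15.360^1.508 ≈ 61.58 hPa.
P_c ≤ 1011 − 61.58 = 949.42, so the highest integer P_c is 949 hPa.

949 hPa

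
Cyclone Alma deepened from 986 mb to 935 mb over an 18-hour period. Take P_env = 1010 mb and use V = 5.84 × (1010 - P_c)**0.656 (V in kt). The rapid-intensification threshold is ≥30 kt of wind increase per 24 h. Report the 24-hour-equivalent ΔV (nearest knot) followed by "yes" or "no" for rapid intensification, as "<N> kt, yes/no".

V₁: ΔP = 24, V ≈ 5.84 × 24^0.656 ≈ 46.97 kt.
V₂: ΔP = 75, V ≈ 5.84 × 75^0.656 ≈ 99.19 kt.
ΔV over 18 h = 52.22 kt → 24 h equivalent = 52.22 × 24/18 ≈ 69.63 kt.
70 kt ≥ 30 kt ⇒ rapid intensification.

70 kt, yes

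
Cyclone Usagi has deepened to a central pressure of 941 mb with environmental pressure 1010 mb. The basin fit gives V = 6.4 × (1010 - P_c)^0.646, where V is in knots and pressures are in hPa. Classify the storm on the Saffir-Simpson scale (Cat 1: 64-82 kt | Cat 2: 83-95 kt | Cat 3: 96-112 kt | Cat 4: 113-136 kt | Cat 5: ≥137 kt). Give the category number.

ΔP = 1010 − 941 = 69 mb.
V ≈ 6.4 × 69^0.646 = 6.4 × 15.41 ≈ 99 kt.
99 kt falls in the Category 3 band.

3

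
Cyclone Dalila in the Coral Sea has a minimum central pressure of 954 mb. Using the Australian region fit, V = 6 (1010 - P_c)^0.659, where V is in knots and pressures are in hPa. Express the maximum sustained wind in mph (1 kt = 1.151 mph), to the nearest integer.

98 mph

ΔP = 1010 − 954 = 56 mb.
V ≈ 6 × 56^0.659 = 6 × 14.192 ≈ 85.154 kt.
85.154 × 1.151 ≈ 98.01 mph → 98 mph.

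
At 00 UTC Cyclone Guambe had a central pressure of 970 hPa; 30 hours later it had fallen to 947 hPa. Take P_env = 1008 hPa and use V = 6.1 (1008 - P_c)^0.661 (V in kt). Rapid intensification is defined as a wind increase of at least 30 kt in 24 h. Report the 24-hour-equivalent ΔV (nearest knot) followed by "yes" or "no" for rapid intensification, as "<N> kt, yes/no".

V₁: ΔP = 38, V ≈ 6.1 × 38^0.661 ≈ 67.54 kt.
V₂: ΔP = 61, V ≈ 6.1 × 61^0.661 ≈ 92.35 kt.
ΔV over 30 h = 24.81 kt → 24 h equivalent = 24.81 × 24/30 ≈ 19.85 kt.
20 kt < 30 kt ⇒ not rapid intensification.

20 kt, no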